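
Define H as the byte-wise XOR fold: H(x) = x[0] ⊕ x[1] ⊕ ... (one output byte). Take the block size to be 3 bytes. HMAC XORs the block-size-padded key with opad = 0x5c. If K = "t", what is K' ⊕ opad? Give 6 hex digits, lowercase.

Key "t" = 74 is 1 byte ≤ B = 3; zero-pad to 3 bytes: K' = 74 00 00.
XOR each byte with 0x5c: 74⊕5c=28, 00⊕5c=5c, 00⊕5c=5c.

285c5c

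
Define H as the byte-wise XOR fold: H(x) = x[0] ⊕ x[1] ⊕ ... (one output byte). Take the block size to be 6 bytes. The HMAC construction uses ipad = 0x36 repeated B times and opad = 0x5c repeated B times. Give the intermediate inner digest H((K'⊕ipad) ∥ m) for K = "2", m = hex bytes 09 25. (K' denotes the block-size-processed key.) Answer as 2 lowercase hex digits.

Key "2" = 32 is 1 byte ≤ B = 6; zero-pad to 6 bytes: K' = 32 00 00 00 00 00.
K' ⊕ ipad = 04 36 36 36 36 36.
Inner input = 04 36 36 36 36 36 ∥ 09 25.
Inner hash: XOR 04⊕36⊕36⊕36⊕36⊕36⊕09⊕25 = 1e.

1e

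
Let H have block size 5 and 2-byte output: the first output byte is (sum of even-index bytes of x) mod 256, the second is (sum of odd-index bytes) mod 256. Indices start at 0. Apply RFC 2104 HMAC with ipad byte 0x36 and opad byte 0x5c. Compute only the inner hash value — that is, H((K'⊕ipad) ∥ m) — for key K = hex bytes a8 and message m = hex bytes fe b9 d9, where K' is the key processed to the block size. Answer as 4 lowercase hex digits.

Key hex bytes a8 is 1 byte ≤ B = 5; zero-pad to 5 bytes: K' = a8 00 00 00 00.
K' ⊕ ipad = 9e 36 36 36 36.
Inner input = 9e 36 36 36 36 ∥ fe b9 d9.
Inner hash: even-index sum = 451 mod 256 = 195; odd-index sum = 579 mod 256 = 67 → c3 43.

c343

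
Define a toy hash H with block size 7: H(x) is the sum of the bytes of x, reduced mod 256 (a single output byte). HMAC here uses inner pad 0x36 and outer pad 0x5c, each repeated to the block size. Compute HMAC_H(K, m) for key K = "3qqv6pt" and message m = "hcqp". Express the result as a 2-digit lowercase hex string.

b8

Key "3qqv6pt" = 33 71 71 76 36 70 74 is exactly B = 7 bytes: K' = 33 71 71 76 36 70 74.
K' ⊕ ipad = 05 47 47 40 00 46 42.  K' ⊕ opad = 6f 2d 2d 2a 6a 2c 28.
Inner input = (K'⊕ipad) ∥ m = 05 47 47 40 00 46 42 ∥ 68 63 71 70.
Inner hash: sum = 5+71+71+64+0+70+66+104+99+113+112 = 775; mod 256 = 7 → 07.
Outer input = (K'⊕opad) ∥ inner = 6f 2d 2d 2a 6a 2c 28 ∥ 07.
Outer hash (tag): sum = 111+45+45+42+106+44+40+7 = 440; mod 256 = 184 → b8.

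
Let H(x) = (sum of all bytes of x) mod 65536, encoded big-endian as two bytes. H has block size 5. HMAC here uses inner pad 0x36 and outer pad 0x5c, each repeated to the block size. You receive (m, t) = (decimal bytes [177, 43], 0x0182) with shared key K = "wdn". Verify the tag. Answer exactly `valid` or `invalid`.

Key "wdn" = 77 64 6e is 3 bytes ≤ B = 5; zero-pad to 5 bytes: K' = 77 64 6e 00 00.
K' ⊕ ipad = 41 52 58 36 36; K' ⊕ opad = 2b 38 32 5c 5c.
Inner hash: sum = 65+82+88+54+54+177+43 = 563 → 02 33.
Outer hash (recomputed tag): sum = 43+56+50+92+92+2+51 = 386 → 01 82.
Recomputed tag = 0182; claimed = 0182 → match.

valid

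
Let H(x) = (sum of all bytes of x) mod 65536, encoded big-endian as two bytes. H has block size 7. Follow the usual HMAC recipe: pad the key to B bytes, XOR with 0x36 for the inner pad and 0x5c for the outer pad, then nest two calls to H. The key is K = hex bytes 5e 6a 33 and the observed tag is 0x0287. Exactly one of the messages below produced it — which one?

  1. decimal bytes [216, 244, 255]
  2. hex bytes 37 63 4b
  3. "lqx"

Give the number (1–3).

1

Key hex bytes 5e 6a 33 is 3 bytes ≤ B = 7; zero-pad to 7 bytes: K' = 5e 6a 33 00 00 00 00.
K' ⊕ ipad = 68 5c 05 36 36 36 36; K' ⊕ opad = 02 36 6f 5c 5c 5c 5c.
m1: inner = H(68 5c 05 36 36 36 36 d8 f4 ff) = 04 6c; tag = H(02 36 6f 5c 5c 5c 5c 04 6c) = 0287 ← matches
m2: inner = H(68 5c 05 36 36 36 36 37 63 4b) = 02 86; tag = H(02 36 6f 5c 5c 5c 5c 02 86) = 029f
m3: inner = H(68 5c 05 36 36 36 36 6c 71 78) = 02 f6; tag = H(02 36 6f 5c 5c 5c 5c 02 f6) = 030f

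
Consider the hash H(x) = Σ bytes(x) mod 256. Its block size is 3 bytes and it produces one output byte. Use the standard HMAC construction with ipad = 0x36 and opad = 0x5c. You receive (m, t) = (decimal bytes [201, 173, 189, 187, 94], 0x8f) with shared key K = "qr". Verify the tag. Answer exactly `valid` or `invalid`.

invalid

Key "qr" = 71 72 is 2 bytes ≤ B = 3; zero-pad to 3 bytes: K' = 71 72 00.
K' ⊕ ipad = 47 44 36; K' ⊕ opad = 2d 2e 5c.
Inner hash: sum = 71+68+54+201+173+189+187+94 = 1037; mod 256 = 13 → 0d.
Outer hash (recomputed tag): sum = 45+46+92+13 = 196 → c4.
Recomputed tag = c4; claimed = 8f → mismatch.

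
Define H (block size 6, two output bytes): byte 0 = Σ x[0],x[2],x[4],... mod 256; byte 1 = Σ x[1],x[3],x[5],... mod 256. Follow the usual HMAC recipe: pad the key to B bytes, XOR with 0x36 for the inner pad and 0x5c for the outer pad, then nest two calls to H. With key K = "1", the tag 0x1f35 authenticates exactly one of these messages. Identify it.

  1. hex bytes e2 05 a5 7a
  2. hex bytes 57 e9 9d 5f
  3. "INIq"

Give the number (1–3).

1

Key "1" = 31 is 1 byte ≤ B = 6; zero-pad to 6 bytes: K' = 31 00 00 00 00 00.
K' ⊕ ipad = 07 36 36 36 36 36; K' ⊕ opad = 6d 5c 5c 5c 5c 5c.
m1: inner = H(07 36 36 36 36 36 e2 05 a5 7a) = fa 21; tag = H(6d 5c 5c 5c 5c 5c fa 21) = 1f35 ← matches
m2: inner = H(07 36 36 36 36 36 57 e9 9d 5f) = 67 ea; tag = H(6d 5c 5c 5c 5c 5c 67 ea) = 8cfe
m3: inner = H(07 36 36 36 36 36 49 4e 49 71) = 05 61; tag = H(6d 5c 5c 5c 5c 5c 05 61) = 2a75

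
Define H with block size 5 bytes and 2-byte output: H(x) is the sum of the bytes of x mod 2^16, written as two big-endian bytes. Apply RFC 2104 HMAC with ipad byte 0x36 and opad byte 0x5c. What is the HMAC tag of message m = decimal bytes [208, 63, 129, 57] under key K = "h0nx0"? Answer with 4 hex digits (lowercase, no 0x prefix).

Key "h0nx0" = 68 30 6e 78 30 is exactly B = 5 bytes: K' = 68 30 6e 78 30.
K' ⊕ ipad = 5e 06 58 4e 06.  K' ⊕ opad = 34 6c 32 24 6c.
Inner input = (K'⊕ipad) ∥ m = 5e 06 58 4e 06 ∥ d0 3f 81 39.
Inner hash: sum = 94+6+88+78+6+208+63+129+57 = 729 → 02 d9.
Outer input = (K'⊕opad) ∥ inner = 34 6c 32 24 6c ∥ 02 d9.
Outer hash (tag): sum = 52+108+50+36+108+2+217 = 573 → 02 3d.

023d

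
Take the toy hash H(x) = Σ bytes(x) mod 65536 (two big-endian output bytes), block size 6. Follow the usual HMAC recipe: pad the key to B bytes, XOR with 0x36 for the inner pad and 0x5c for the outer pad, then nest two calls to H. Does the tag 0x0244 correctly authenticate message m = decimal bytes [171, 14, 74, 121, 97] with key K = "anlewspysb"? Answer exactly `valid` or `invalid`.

Key "anlewspysb" = 61 6e 6c 65 77 73 70 79 73 62 is 10 bytes > B = 6, so hash it first: H(key) = 04 48, then zero-pad to 6 bytes: K' = 04 48 00 00 00 00.
K' ⊕ ipad = 32 7e 36 36 36 36; K' ⊕ opad = 58 14 5c 5c 5c 5c.
Inner hash: sum = 50+126+54+54+54+54+171+14+74+121+97 = 869 → 03 65.
Outer hash (recomputed tag): sum = 88+20+92+92+92+92+3+101 = 580 → 02 44.
Recomputed tag = 0244; claimed = 0244 → match.

valid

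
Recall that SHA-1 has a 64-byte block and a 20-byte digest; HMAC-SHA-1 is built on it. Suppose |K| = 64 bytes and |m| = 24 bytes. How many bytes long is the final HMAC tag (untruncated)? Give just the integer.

The tag is one SHA-1 digest: 20 bytes.

20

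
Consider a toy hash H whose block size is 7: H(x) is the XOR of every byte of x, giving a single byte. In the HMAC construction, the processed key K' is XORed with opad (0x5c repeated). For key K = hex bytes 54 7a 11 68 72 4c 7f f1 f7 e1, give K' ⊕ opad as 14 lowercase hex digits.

ad5c5c5c5c5c5c

Key hex bytes 54 7a 11 68 72 4c 7f f1 f7 e1 is 10 bytes > B = 7, so hash it first: H(key) = f1, then zero-pad to 7 bytes: K' = f1 00 00 00 00 00 00.
XOR each byte with 0x5c: f1⊕5c=ad, 00⊕5c=5c, 00⊕5c=5c, 00⊕5c=5c, 00⊕5c=5c, 00⊕5c=5c, 00⊕5c=5c.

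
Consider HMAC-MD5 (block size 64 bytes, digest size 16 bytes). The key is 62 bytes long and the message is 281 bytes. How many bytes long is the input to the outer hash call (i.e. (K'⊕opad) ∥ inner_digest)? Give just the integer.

80

Key is 62 ≤ 64 bytes, zero-padded: |K'| = 64.
Outer input = (K'⊕opad) ∥ H(inner) → 64 + 16 = 80 bytes.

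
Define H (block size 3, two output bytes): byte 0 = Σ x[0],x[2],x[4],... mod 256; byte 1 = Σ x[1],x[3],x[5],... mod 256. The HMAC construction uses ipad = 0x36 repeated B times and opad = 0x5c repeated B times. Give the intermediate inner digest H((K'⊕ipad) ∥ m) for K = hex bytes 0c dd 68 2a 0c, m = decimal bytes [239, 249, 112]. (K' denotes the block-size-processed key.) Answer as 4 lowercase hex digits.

Key hex bytes 0c dd 68 2a 0c is 5 bytes > B = 3, so hash it first: H(key) = 80 07, then zero-pad to 3 bytes: K' = 80 07 00.
K' ⊕ ipad = b6 31 36.
Inner input = b6 31 36 ∥ ef f9 70.
Inner hash: even-index sum = 485 mod 256 = 229; odd-index sum = 400 mod 256 = 144 → e5 90.

e590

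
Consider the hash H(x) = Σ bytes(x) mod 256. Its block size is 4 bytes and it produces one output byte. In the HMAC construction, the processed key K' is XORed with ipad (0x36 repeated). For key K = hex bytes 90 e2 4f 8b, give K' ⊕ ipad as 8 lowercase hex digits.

a6d479bd

Key hex bytes 90 e2 4f 8b is exactly B = 4 bytes: K' = 90 e2 4f 8b.
XOR each byte with 0x36: 90⊕36=a6, e2⊕36=d4, 4f⊕36=79, 8b⊕36=bd.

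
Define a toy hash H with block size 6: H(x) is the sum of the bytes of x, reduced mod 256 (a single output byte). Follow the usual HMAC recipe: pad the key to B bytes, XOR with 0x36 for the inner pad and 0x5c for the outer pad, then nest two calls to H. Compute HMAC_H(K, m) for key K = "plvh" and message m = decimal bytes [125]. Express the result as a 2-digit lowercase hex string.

99

Key "plvh" = 70 6c 76 68 is 4 bytes ≤ B = 6; zero-pad to 6 bytes: K' = 70 6c 76 68 00 00.
K' ⊕ ipad = 46 5a 40 5e 36 36.  K' ⊕ opad = 2c 30 2a 34 5c 5c.
Inner input = (K'⊕ipad) ∥ m = 46 5a 40 5e 36 36 ∥ 7d.
Inner hash: sum = 70+90+64+94+54+54+125 = 551; mod 256 = 39 → 27.
Outer input = (K'⊕opad) ∥ inner = 2c 30 2a 34 5c 5c ∥ 27.
Outer hash (tag): sum = 44+48+42+52+92+92+39 = 409; mod 256 = 153 → 99.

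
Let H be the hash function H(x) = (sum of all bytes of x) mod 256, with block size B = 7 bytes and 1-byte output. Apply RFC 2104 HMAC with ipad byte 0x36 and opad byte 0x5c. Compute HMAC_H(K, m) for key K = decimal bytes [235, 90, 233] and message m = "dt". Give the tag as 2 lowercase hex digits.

Key decimal bytes [235, 90, 233] = eb 5a e9 is 3 bytes ≤ B = 7; zero-pad to 7 bytes: K' = eb 5a e9 00 00 00 00.
K' ⊕ ipad = dd 6c df 36 36 36 36.  K' ⊕ opad = b7 06 b5 5c 5c 5c 5c.
Inner input = (K'⊕ipad) ∥ m = dd 6c df 36 36 36 36 ∥ 64 74.
Inner hash: sum = 221+108+223+54+54+54+54+100+116 = 984; mod 256 = 216 → d8.
Outer input = (K'⊕opad) ∥ inner = b7 06 b5 5c 5c 5c 5c ∥ d8.
Outer hash (tag): sum = 183+6+181+92+92+92+92+216 = 954; mod 256 = 186 → ba.

ba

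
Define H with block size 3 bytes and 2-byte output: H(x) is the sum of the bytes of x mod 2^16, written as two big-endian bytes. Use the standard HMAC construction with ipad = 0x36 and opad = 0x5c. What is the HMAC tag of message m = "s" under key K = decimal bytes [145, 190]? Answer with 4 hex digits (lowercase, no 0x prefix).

Key decimal bytes [145, 190] = 91 be is 2 bytes ≤ B = 3; zero-pad to 3 bytes: K' = 91 be 00.
K' ⊕ ipad = a7 88 36.  K' ⊕ opad = cd e2 5c.
Inner input = (K'⊕ipad) ∥ m = a7 88 36 ∥ 73.
Inner hash: sum = 167+136+54+115 = 472 → 01 d8.
Outer input = (K'⊕opad) ∥ inner = cd e2 5c ∥ 01 d8.
Outer hash (tag): sum = 205+226+92+1+216 = 740 → 02 e4.

02e4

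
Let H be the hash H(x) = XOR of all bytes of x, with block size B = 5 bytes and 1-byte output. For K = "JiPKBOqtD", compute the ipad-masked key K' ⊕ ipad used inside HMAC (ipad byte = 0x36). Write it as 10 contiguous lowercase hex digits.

Key "JiPKBOqtD" = 4a 69 50 4b 42 4f 71 74 44 is 9 bytes > B = 5, so hash it first: H(key) = 74, then zero-pad to 5 bytes: K' = 74 00 00 00 00.
XOR each byte with 0x36: 74⊕36=42, 00⊕36=36, 00⊕36=36, 00⊕36=36, 00⊕36=36.

4236363636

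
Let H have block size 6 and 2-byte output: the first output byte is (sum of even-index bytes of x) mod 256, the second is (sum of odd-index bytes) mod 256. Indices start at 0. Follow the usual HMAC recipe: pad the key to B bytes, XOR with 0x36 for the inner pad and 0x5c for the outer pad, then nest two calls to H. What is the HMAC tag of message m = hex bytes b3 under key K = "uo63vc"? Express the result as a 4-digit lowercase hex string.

Key "uo63vc" = 75 6f 36 33 76 63 is exactly B = 6 bytes: K' = 75 6f 36 33 76 63.
K' ⊕ ipad = 43 59 00 05 40 55.  K' ⊕ opad = 29 33 6a 6f 2a 3f.
Inner input = (K'⊕ipad) ∥ m = 43 59 00 05 40 55 ∥ b3.
Inner hash: even-index sum = 310 mod 256 = 54; odd-index sum = 179 mod 256 = 179 → 36 b3.
Outer input = (K'⊕opad) ∥ inner = 29 33 6a 6f 2a 3f ∥ 36 b3.
Outer hash (tag): even-index sum = 243 mod 256 = 243; odd-index sum = 404 mod 256 = 148 → f3 94.

f394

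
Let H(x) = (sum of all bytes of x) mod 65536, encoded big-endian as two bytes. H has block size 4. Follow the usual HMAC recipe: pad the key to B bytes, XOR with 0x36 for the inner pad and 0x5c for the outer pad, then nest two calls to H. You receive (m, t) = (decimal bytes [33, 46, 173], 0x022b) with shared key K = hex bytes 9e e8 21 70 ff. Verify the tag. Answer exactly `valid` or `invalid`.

invalid

Key hex bytes 9e e8 21 70 ff is 5 bytes > B = 4, so hash it first: H(key) = 03 16, then zero-pad to 4 bytes: K' = 03 16 00 00.
K' ⊕ ipad = 35 20 36 36; K' ⊕ opad = 5f 4a 5c 5c.
Inner hash: sum = 53+32+54+54+33+46+173 = 445 → 01 bd.
Outer hash (recomputed tag): sum = 95+74+92+92+1+189 = 543 → 02 1f.
Recomputed tag = 021f; claimed = 022b → mismatch.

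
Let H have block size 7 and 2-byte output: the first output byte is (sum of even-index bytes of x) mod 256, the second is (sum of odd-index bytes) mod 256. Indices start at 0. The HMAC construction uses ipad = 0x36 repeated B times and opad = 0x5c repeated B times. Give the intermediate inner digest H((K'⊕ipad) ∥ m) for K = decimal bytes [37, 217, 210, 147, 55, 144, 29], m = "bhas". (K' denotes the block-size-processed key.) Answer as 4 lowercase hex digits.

fefd

Key decimal bytes [37, 217, 210, 147, 55, 144, 29] = 25 d9 d2 93 37 90 1d is exactly B = 7 bytes: K' = 25 d9 d2 93 37 90 1d.
K' ⊕ ipad = 13 ef e4 a5 01 a6 2b.
Inner input = 13 ef e4 a5 01 a6 2b ∥ 62 68 61 73.
Inner hash: even-index sum = 510 mod 256 = 254; odd-index sum = 765 mod 256 = 253 → fe fd.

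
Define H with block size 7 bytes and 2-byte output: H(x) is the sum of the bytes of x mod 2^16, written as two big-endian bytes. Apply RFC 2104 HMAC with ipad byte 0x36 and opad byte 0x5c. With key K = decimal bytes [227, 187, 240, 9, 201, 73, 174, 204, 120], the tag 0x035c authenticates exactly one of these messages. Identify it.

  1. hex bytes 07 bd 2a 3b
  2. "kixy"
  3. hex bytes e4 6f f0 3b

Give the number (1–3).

3

Key decimal bytes [227, 187, 240, 9, 201, 73, 174, 204, 120] = e3 bb f0 09 c9 49 ae cc 78 is 9 bytes > B = 7, so hash it first: H(key) = 05 9b, then zero-pad to 7 bytes: K' = 05 9b 00 00 00 00 00.
K' ⊕ ipad = 33 ad 36 36 36 36 36; K' ⊕ opad = 59 c7 5c 5c 5c 5c 5c.
m1: inner = H(33 ad 36 36 36 36 36 07 bd 2a 3b) = 03 17; tag = H(59 c7 5c 5c 5c 5c 5c 03 17) = 0306
m2: inner = H(33 ad 36 36 36 36 36 6b 69 78 79) = 03 b3; tag = H(59 c7 5c 5c 5c 5c 5c 03 b3) = 03a2
m3: inner = H(33 ad 36 36 36 36 36 e4 6f f0 3b) = 04 6c; tag = H(59 c7 5c 5c 5c 5c 5c 04 6c) = 035c ← matches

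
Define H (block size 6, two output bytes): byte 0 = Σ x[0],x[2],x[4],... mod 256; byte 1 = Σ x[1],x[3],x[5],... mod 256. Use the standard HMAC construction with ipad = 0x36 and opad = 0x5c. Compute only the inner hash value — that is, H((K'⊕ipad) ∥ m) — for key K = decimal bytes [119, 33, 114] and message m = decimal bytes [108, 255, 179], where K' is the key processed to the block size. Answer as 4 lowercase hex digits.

Key decimal bytes [119, 33, 114] = 77 21 72 is 3 bytes ≤ B = 6; zero-pad to 6 bytes: K' = 77 21 72 00 00 00.
K' ⊕ ipad = 41 17 44 36 36 36.
Inner input = 41 17 44 36 36 36 ∥ 6c ff b3.
Inner hash: even-index sum = 474 mod 256 = 218; odd-index sum = 386 mod 256 = 130 → da 82.

da82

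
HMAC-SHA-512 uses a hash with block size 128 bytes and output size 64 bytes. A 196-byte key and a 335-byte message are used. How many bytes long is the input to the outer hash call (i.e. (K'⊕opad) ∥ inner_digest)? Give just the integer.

Key is 196 > 128 bytes, so it is hashed to 64 bytes then zero-padded to 128: |K'| = 128.
Outer input = (K'⊕opad) ∥ H(inner) → 128 + 64 = 192 bytes.

192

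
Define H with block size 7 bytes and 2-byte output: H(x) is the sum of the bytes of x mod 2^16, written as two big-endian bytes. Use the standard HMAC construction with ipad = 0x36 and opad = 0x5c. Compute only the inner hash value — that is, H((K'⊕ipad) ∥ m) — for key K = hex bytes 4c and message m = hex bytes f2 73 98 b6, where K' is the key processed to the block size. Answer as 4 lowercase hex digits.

0471

Key hex bytes 4c is 1 byte ≤ B = 7; zero-pad to 7 bytes: K' = 4c 00 00 00 00 00 00.
K' ⊕ ipad = 7a 36 36 36 36 36 36.
Inner input = 7a 36 36 36 36 36 36 ∥ f2 73 98 b6.
Inner hash: sum = 122+54+54+54+54+54+54+242+115+152+182 = 1137 → 04 71.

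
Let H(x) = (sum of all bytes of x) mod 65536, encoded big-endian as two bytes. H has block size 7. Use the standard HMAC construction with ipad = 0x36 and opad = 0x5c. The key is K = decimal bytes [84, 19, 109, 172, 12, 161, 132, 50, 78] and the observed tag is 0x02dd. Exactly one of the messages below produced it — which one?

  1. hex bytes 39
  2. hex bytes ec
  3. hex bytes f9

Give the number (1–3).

3

Key decimal bytes [84, 19, 109, 172, 12, 161, 132, 50, 78] = 54 13 6d ac 0c a1 84 32 4e is 9 bytes > B = 7, so hash it first: H(key) = 03 31, then zero-pad to 7 bytes: K' = 03 31 00 00 00 00 00.
K' ⊕ ipad = 35 07 36 36 36 36 36; K' ⊕ opad = 5f 6d 5c 5c 5c 5c 5c.
m1: inner = H(35 07 36 36 36 36 36 39) = 01 83; tag = H(5f 6d 5c 5c 5c 5c 5c 01 83) = 031c
m2: inner = H(35 07 36 36 36 36 36 ec) = 02 36; tag = H(5f 6d 5c 5c 5c 5c 5c 02 36) = 02d0
m3: inner = H(35 07 36 36 36 36 36 f9) = 02 43; tag = H(5f 6d 5c 5c 5c 5c 5c 02 43) = 02dd ← matches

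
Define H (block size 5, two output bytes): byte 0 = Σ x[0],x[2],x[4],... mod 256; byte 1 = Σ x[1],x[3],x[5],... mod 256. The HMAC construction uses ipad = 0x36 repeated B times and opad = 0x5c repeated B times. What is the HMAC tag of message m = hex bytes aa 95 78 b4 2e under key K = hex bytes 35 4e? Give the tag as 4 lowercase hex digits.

Key hex bytes 35 4e is 2 bytes ≤ B = 5; zero-pad to 5 bytes: K' = 35 4e 00 00 00.
K' ⊕ ipad = 03 78 36 36 36.  K' ⊕ opad = 69 12 5c 5c 5c.
Inner input = (K'⊕ipad) ∥ m = 03 78 36 36 36 ∥ aa 95 78 b4 2e.
Inner hash: even-index sum = 440 mod 256 = 184; odd-index sum = 510 mod 256 = 254 → b8 fe.
Outer input = (K'⊕opad) ∥ inner = 69 12 5c 5c 5c ∥ b8 fe.
Outer hash (tag): even-index sum = 543 mod 256 = 31; odd-index sum = 294 mod 256 = 38 → 1f 26.

1f26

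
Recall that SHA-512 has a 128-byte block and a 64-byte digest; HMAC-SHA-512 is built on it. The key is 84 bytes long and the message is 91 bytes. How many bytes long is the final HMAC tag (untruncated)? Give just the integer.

64

The tag is one SHA-512 digest: 64 bytes.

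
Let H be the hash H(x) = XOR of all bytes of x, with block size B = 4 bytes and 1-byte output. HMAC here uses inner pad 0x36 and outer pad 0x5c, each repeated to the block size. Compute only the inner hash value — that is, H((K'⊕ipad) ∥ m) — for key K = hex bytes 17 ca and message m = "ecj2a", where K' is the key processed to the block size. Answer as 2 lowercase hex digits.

e2

Key hex bytes 17 ca is 2 bytes ≤ B = 4; zero-pad to 4 bytes: K' = 17 ca 00 00.
K' ⊕ ipad = 21 fc 36 36.
Inner input = 21 fc 36 36 ∥ 65 63 6a 32 61.
Inner hash: XOR 21⊕fc⊕36⊕36⊕65⊕63⊕6a⊕32⊕61 = e2.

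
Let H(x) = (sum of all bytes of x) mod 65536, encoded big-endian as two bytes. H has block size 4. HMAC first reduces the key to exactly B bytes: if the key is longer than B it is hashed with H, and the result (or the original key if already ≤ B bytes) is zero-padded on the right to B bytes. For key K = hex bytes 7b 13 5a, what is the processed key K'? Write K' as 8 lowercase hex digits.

Key hex bytes 7b 13 5a is 3 bytes ≤ B = 4; zero-pad to 4 bytes: K' = 7b 13 5a 00.

7b135a00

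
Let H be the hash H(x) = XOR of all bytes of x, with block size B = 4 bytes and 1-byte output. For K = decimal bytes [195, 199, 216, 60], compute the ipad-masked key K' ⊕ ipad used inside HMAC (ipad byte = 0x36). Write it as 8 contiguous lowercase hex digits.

Key decimal bytes [195, 199, 216, 60] = c3 c7 d8 3c is exactly B = 4 bytes: K' = c3 c7 d8 3c.
XOR each byte with 0x36: c3⊕36=f5, c7⊕36=f1, d8⊕36=ee, 3c⊕36=0a.

f5f1ee0a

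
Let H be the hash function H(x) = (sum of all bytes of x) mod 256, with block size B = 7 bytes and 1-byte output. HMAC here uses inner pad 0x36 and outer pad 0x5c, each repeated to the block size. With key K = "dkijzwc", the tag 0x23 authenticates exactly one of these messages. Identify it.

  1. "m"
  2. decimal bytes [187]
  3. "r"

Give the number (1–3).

1

Key "dkijzwc" = 64 6b 69 6a 7a 77 63 is exactly B = 7 bytes: K' = 64 6b 69 6a 7a 77 63.
K' ⊕ ipad = 52 5d 5f 5c 4c 41 55; K' ⊕ opad = 38 37 35 36 26 2b 3f.
m1: inner = H(52 5d 5f 5c 4c 41 55 6d) = b9; tag = H(38 37 35 36 26 2b 3f b9) = 23 ← matches
m2: inner = H(52 5d 5f 5c 4c 41 55 bb) = 07; tag = H(38 37 35 36 26 2b 3f 07) = 71
m3: inner = H(52 5d 5f 5c 4c 41 55 72) = be; tag = H(38 37 35 36 26 2b 3f be) = 28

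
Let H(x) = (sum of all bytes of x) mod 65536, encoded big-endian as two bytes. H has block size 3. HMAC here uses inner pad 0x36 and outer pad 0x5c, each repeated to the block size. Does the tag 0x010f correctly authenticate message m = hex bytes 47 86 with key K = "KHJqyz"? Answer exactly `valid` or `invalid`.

invalid

Key "KHJqyz" = 4b 48 4a 71 79 7a is 6 bytes > B = 3, so hash it first: H(key) = 02 41, then zero-pad to 3 bytes: K' = 02 41 00.
K' ⊕ ipad = 34 77 36; K' ⊕ opad = 5e 1d 5c.
Inner hash: sum = 52+119+54+71+134 = 430 → 01 ae.
Outer hash (recomputed tag): sum = 94+29+92+1+174 = 390 → 01 86.
Recomputed tag = 0186; claimed = 010f → mismatch.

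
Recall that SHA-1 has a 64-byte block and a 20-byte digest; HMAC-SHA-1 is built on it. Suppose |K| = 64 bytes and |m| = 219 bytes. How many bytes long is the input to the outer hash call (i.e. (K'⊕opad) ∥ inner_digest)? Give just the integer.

84

Key is 64 ≤ 64 bytes, zero-padded: |K'| = 64.
Outer input = (K'⊕opad) ∥ H(inner) → 64 + 20 = 84 bytes.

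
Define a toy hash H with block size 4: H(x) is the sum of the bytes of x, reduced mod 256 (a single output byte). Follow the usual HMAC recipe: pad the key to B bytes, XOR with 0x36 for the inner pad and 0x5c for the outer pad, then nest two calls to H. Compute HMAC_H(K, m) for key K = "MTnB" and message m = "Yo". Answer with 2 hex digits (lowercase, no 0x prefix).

Key "MTnB" = 4d 54 6e 42 is exactly B = 4 bytes: K' = 4d 54 6e 42.
K' ⊕ ipad = 7b 62 58 74.  K' ⊕ opad = 11 08 32 1e.
Inner input = (K'⊕ipad) ∥ m = 7b 62 58 74 ∥ 59 6f.
Inner hash: sum = 123+98+88+116+89+111 = 625; mod 256 = 113 → 71.
Outer input = (K'⊕opad) ∥ inner = 11 08 32 1e ∥ 71.
Outer hash (tag): sum = 17+8+50+30+113 = 218 → da.

da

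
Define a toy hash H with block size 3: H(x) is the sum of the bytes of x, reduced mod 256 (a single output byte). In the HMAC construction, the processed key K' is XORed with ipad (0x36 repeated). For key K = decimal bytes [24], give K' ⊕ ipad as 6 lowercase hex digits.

2e3636

Key decimal bytes [24] = 18 is 1 byte ≤ B = 3; zero-pad to 3 bytes: K' = 18 00 00.
XOR each byte with 0x36: 18⊕36=2e, 00⊕36=36, 00⊕36=36.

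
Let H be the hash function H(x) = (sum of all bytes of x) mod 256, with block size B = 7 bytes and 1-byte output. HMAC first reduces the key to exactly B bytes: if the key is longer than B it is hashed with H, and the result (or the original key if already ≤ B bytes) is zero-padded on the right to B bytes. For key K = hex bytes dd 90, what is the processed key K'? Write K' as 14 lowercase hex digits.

dd900000000000

Key hex bytes dd 90 is 2 bytes ≤ B = 7; zero-pad to 7 bytes: K' = dd 90 00 00 00 00 00.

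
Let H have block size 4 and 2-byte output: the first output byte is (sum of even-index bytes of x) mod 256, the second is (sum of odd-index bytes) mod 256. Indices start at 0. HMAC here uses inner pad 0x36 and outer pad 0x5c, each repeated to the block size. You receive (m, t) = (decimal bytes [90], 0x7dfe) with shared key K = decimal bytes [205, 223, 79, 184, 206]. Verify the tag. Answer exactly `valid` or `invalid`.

Key decimal bytes [205, 223, 79, 184, 206] = cd df 4f b8 ce is 5 bytes > B = 4, so hash it first: H(key) = ea 97, then zero-pad to 4 bytes: K' = ea 97 00 00.
K' ⊕ ipad = dc a1 36 36; K' ⊕ opad = b6 cb 5c 5c.
Inner hash: even-index sum = 364 mod 256 = 108; odd-index sum = 215 mod 256 = 215 → 6c d7.
Outer hash (recomputed tag): even-index sum = 382 mod 256 = 126; odd-index sum = 510 mod 256 = 254 → 7e fe.
Recomputed tag = 7efe; claimed = 7dfe → mismatch.

invalid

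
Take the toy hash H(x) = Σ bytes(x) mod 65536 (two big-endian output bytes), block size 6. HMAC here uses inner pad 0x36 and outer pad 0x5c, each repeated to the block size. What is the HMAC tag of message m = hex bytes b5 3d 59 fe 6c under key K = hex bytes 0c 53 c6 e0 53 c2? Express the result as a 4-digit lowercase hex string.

02db

Key hex bytes 0c 53 c6 e0 53 c2 is exactly B = 6 bytes: K' = 0c 53 c6 e0 53 c2.
K' ⊕ ipad = 3a 65 f0 d6 65 f4.  K' ⊕ opad = 50 0f 9a bc 0f 9e.
Inner input = (K'⊕ipad) ∥ m = 3a 65 f0 d6 65 f4 ∥ b5 3d 59 fe 6c.
Inner hash: sum = 58+101+240+214+101+244+181+61+89+254+108 = 1651 → 06 73.
Outer input = (K'⊕opad) ∥ inner = 50 0f 9a bc 0f 9e ∥ 06 73.
Outer hash (tag): sum = 80+15+154+188+15+158+6+115 = 731 → 02 db.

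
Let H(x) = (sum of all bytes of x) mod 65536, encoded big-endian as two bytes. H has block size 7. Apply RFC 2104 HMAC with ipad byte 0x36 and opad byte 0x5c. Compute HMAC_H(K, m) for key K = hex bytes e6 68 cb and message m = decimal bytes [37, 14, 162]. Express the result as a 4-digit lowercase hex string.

Key hex bytes e6 68 cb is 3 bytes ≤ B = 7; zero-pad to 7 bytes: K' = e6 68 cb 00 00 00 00.
K' ⊕ ipad = d0 5e fd 36 36 36 36.  K' ⊕ opad = ba 34 97 5c 5c 5c 5c.
Inner input = (K'⊕ipad) ∥ m = d0 5e fd 36 36 36 36 ∥ 25 0e a2.
Inner hash: sum = 208+94+253+54+54+54+54+37+14+162 = 984 → 03 d8.
Outer input = (K'⊕opad) ∥ inner = ba 34 97 5c 5c 5c 5c ∥ 03 d8.
Outer hash (tag): sum = 186+52+151+92+92+92+92+3+216 = 976 → 03 d0.

03d0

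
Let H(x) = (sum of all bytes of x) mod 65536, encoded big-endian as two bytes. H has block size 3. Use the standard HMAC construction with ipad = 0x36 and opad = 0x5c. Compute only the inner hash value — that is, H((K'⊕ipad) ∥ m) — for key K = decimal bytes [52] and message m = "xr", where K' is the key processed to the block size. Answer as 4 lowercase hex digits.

Key decimal bytes [52] = 34 is 1 byte ≤ B = 3; zero-pad to 3 bytes: K' = 34 00 00.
K' ⊕ ipad = 02 36 36.
Inner input = 02 36 36 ∥ 78 72.
Inner hash: sum = 2+54+54+120+114 = 344 → 01 58.

0158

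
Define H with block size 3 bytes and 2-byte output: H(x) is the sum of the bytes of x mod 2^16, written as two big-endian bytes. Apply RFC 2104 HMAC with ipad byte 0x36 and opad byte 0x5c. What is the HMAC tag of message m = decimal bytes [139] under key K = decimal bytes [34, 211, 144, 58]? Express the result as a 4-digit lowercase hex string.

021e

Key decimal bytes [34, 211, 144, 58] = 22 d3 90 3a is 4 bytes > B = 3, so hash it first: H(key) = 01 bf, then zero-pad to 3 bytes: K' = 01 bf 00.
K' ⊕ ipad = 37 89 36.  K' ⊕ opad = 5d e3 5c.
Inner input = (K'⊕ipad) ∥ m = 37 89 36 ∥ 8b.
Inner hash: sum = 55+137+54+139 = 385 → 01 81.
Outer input = (K'⊕opad) ∥ inner = 5d e3 5c ∥ 01 81.
Outer hash (tag): sum = 93+227+92+1+129 = 542 → 02 1e.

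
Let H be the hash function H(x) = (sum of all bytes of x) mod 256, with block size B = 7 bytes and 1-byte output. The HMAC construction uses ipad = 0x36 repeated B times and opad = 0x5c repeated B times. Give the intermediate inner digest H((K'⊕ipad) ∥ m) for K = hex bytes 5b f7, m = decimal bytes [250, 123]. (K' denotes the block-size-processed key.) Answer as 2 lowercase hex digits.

Key hex bytes 5b f7 is 2 bytes ≤ B = 7; zero-pad to 7 bytes: K' = 5b f7 00 00 00 00 00.
K' ⊕ ipad = 6d c1 36 36 36 36 36.
Inner input = 6d c1 36 36 36 36 36 ∥ fa 7b.
Inner hash: sum = 109+193+54+54+54+54+54+250+123 = 945; mod 256 = 177 → b1.

b1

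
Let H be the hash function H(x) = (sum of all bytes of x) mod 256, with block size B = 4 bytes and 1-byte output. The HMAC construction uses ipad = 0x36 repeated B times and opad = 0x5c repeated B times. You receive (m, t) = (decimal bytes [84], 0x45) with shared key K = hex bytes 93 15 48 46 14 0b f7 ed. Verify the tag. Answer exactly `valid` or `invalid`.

Key hex bytes 93 15 48 46 14 0b f7 ed is 8 bytes > B = 4, so hash it first: H(key) = 39, then zero-pad to 4 bytes: K' = 39 00 00 00.
K' ⊕ ipad = 0f 36 36 36; K' ⊕ opad = 65 5c 5c 5c.
Inner hash: sum = 15+54+54+54+84 = 261; mod 256 = 5 → 05.
Outer hash (recomputed tag): sum = 101+92+92+92+5 = 382; mod 256 = 126 → 7e.
Recomputed tag = 7e; claimed = 45 → mismatch.

invalid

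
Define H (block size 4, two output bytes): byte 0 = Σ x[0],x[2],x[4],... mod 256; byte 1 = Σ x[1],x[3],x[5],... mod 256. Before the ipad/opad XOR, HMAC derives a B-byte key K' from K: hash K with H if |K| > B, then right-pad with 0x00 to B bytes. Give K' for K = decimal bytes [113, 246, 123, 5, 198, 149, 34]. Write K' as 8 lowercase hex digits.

d4900000

|K| = 7 > B = 4, so first hash the key.
H(K): even-index sum = 468 mod 256 = 212; odd-index sum = 400 mod 256 = 144 → d4 90.
Zero-pad H(K) = d4 90 to 4 bytes: K' = d4 90 00 00.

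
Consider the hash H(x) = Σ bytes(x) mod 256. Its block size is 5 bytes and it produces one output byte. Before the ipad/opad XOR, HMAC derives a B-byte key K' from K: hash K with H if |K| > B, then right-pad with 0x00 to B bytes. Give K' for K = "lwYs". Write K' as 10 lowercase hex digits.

6c77597300

Key "lwYs" = 6c 77 59 73 is 4 bytes ≤ B = 5; zero-pad to 5 bytes: K' = 6c 77 59 73 00.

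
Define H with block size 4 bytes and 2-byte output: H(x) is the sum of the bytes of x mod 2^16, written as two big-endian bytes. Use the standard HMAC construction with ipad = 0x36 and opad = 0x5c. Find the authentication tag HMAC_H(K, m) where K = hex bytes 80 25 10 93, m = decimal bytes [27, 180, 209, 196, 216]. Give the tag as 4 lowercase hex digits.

0344

Key hex bytes 80 25 10 93 is exactly B = 4 bytes: K' = 80 25 10 93.
K' ⊕ ipad = b6 13 26 a5.  K' ⊕ opad = dc 79 4c cf.
Inner input = (K'⊕ipad) ∥ m = b6 13 26 a5 ∥ 1b b4 d1 c4 d8.
Inner hash: sum = 182+19+38+165+27+180+209+196+216 = 1232 → 04 d0.
Outer input = (K'⊕opad) ∥ inner = dc 79 4c cf ∥ 04 d0.
Outer hash (tag): sum = 220+121+76+207+4+208 = 836 → 03 44.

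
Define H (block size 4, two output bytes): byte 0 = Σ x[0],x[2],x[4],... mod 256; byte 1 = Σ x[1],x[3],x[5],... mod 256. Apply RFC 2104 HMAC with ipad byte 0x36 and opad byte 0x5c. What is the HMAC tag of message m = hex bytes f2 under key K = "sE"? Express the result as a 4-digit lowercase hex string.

f81e

Key "sE" = 73 45 is 2 bytes ≤ B = 4; zero-pad to 4 bytes: K' = 73 45 00 00.
K' ⊕ ipad = 45 73 36 36.  K' ⊕ opad = 2f 19 5c 5c.
Inner input = (K'⊕ipad) ∥ m = 45 73 36 36 ∥ f2.
Inner hash: even-index sum = 365 mod 256 = 109; odd-index sum = 169 mod 256 = 169 → 6d a9.
Outer input = (K'⊕opad) ∥ inner = 2f 19 5c 5c ∥ 6d a9.
Outer hash (tag): even-index sum = 248 mod 256 = 248; odd-index sum = 286 mod 256 = 30 → f8 1e.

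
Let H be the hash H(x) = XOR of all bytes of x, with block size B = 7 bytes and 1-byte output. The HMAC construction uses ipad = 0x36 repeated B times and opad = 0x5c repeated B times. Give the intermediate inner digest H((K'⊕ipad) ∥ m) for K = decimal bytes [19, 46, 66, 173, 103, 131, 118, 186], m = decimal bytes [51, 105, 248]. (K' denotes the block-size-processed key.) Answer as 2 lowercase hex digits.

Key decimal bytes [19, 46, 66, 173, 103, 131, 118, 186] = 13 2e 42 ad 67 83 76 ba is 8 bytes > B = 7, so hash it first: H(key) = fa, then zero-pad to 7 bytes: K' = fa 00 00 00 00 00 00.
K' ⊕ ipad = cc 36 36 36 36 36 36.
Inner input = cc 36 36 36 36 36 36 ∥ 33 69 f8.
Inner hash: XOR cc⊕36⊕36⊕36⊕36⊕36⊕36⊕33⊕69⊕f8 = 6e.

6e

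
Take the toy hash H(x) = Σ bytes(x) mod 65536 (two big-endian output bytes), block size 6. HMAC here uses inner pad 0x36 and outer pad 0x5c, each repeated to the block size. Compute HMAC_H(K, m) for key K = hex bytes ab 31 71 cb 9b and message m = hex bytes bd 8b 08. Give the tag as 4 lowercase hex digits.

Key hex bytes ab 31 71 cb 9b is 5 bytes ≤ B = 6; zero-pad to 6 bytes: K' = ab 31 71 cb 9b 00.
K' ⊕ ipad = 9d 07 47 fd ad 36.  K' ⊕ opad = f7 6d 2d 97 c7 5c.
Inner input = (K'⊕ipad) ∥ m = 9d 07 47 fd ad 36 ∥ bd 8b 08.
Inner hash: sum = 157+7+71+253+173+54+189+139+8 = 1051 → 04 1b.
Outer input = (K'⊕opad) ∥ inner = f7 6d 2d 97 c7 5c ∥ 04 1b.
Outer hash (tag): sum = 247+109+45+151+199+92+4+27 = 874 → 03 6a.

036a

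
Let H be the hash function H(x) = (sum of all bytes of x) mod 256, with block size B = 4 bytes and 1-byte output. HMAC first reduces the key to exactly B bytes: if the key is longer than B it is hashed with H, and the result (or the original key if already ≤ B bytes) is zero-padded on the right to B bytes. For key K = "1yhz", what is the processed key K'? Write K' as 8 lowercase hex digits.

Key "1yhz" = 31 79 68 7a is exactly B = 4 bytes: K' = 31 79 68 7a.

3179687a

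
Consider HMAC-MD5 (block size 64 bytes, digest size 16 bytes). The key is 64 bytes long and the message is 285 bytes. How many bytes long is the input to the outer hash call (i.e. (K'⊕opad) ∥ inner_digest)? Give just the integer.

Key is 64 ≤ 64 bytes, zero-padded: |K'| = 64.
Outer input = (K'⊕opad) ∥ H(inner) → 64 + 16 = 80 bytes.

80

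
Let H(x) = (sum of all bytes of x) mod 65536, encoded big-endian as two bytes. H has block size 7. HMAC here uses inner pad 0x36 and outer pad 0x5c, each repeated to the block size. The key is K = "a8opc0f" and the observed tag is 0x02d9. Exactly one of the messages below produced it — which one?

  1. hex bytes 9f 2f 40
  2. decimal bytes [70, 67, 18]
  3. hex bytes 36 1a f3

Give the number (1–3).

3

Key "a8opc0f" = 61 38 6f 70 63 30 66 is exactly B = 7 bytes: K' = 61 38 6f 70 63 30 66.
K' ⊕ ipad = 57 0e 59 46 55 06 50; K' ⊕ opad = 3d 64 33 2c 3f 6c 3a.
m1: inner = H(57 0e 59 46 55 06 50 9f 2f 40) = 02 bd; tag = H(3d 64 33 2c 3f 6c 3a 02 bd) = 02a4
m2: inner = H(57 0e 59 46 55 06 50 46 43 12) = 02 4a; tag = H(3d 64 33 2c 3f 6c 3a 02 4a) = 0231
m3: inner = H(57 0e 59 46 55 06 50 36 1a f3) = 02 f2; tag = H(3d 64 33 2c 3f 6c 3a 02 f2) = 02d9 ← matches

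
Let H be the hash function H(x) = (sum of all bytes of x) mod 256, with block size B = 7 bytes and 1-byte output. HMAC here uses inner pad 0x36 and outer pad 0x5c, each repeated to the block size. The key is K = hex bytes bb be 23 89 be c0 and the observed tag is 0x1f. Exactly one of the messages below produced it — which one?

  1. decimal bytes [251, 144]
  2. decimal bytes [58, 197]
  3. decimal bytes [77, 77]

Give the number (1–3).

1

Key hex bytes bb be 23 89 be c0 is 6 bytes ≤ B = 7; zero-pad to 7 bytes: K' = bb be 23 89 be c0 00.
K' ⊕ ipad = 8d 88 15 bf 88 f6 36; K' ⊕ opad = e7 e2 7f d5 e2 9c 5c.
m1: inner = H(8d 88 15 bf 88 f6 36 fb 90) = 28; tag = H(e7 e2 7f d5 e2 9c 5c 28) = 1f ← matches
m2: inner = H(8d 88 15 bf 88 f6 36 3a c5) = 9c; tag = H(e7 e2 7f d5 e2 9c 5c 9c) = 93
m3: inner = H(8d 88 15 bf 88 f6 36 4d 4d) = 37; tag = H(e7 e2 7f d5 e2 9c 5c 37) = 2e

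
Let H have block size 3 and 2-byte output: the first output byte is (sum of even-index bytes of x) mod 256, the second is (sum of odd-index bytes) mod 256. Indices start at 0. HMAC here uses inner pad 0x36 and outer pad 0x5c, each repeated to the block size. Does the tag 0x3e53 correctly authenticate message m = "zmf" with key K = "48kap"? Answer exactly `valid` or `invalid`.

Key "48kap" = 34 38 6b 61 70 is 5 bytes > B = 3, so hash it first: H(key) = 0f 99, then zero-pad to 3 bytes: K' = 0f 99 00.
K' ⊕ ipad = 39 af 36; K' ⊕ opad = 53 c5 5c.
Inner hash: even-index sum = 220 mod 256 = 220; odd-index sum = 399 mod 256 = 143 → dc 8f.
Outer hash (recomputed tag): even-index sum = 318 mod 256 = 62; odd-index sum = 417 mod 256 = 161 → 3e a1.
Recomputed tag = 3ea1; claimed = 3e53 → mismatch.

invalid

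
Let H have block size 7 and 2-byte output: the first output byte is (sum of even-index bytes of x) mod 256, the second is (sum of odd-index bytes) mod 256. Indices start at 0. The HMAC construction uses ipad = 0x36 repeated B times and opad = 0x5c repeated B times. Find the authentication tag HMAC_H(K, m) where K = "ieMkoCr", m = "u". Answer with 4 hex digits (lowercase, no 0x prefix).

Key "ieMkoCr" = 69 65 4d 6b 6f 43 72 is exactly B = 7 bytes: K' = 69 65 4d 6b 6f 43 72.
K' ⊕ ipad = 5f 53 7b 5d 59 75 44.  K' ⊕ opad = 35 39 11 37 33 1f 2e.
Inner input = (K'⊕ipad) ∥ m = 5f 53 7b 5d 59 75 44 ∥ 75.
Inner hash: even-index sum = 375 mod 256 = 119; odd-index sum = 410 mod 256 = 154 → 77 9a.
Outer input = (K'⊕opad) ∥ inner = 35 39 11 37 33 1f 2e ∥ 77 9a.
Outer hash (tag): even-index sum = 321 mod 256 = 65; odd-index sum = 262 mod 256 = 6 → 41 06.

4106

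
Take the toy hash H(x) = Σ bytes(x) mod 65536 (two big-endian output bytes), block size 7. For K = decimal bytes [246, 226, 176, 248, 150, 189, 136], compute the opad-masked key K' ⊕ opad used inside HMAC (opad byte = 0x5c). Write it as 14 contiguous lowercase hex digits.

Key decimal bytes [246, 226, 176, 248, 150, 189, 136] = f6 e2 b0 f8 96 bd 88 is exactly B = 7 bytes: K' = f6 e2 b0 f8 96 bd 88.
XOR each byte with 0x5c: f6⊕5c=aa, e2⊕5c=be, b0⊕5c=ec, f8⊕5c=a4, 96⊕5c=ca, bd⊕5c=e1, 88⊕5c=d4.

aabeeca4cae1d4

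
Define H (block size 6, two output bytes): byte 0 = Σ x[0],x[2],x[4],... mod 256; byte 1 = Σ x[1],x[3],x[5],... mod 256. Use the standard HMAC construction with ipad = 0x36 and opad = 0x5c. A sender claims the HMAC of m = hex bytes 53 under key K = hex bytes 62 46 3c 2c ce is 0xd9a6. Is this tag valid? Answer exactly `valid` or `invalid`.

Key hex bytes 62 46 3c 2c ce is 5 bytes ≤ B = 6; zero-pad to 6 bytes: K' = 62 46 3c 2c ce 00.
K' ⊕ ipad = 54 70 0a 1a f8 36; K' ⊕ opad = 3e 1a 60 70 92 5c.
Inner hash: even-index sum = 425 mod 256 = 169; odd-index sum = 192 mod 256 = 192 → a9 c0.
Outer hash (recomputed tag): even-index sum = 473 mod 256 = 217; odd-index sum = 422 mod 256 = 166 → d9 a6.
Recomputed tag = d9a6; claimed = d9a6 → match.

valid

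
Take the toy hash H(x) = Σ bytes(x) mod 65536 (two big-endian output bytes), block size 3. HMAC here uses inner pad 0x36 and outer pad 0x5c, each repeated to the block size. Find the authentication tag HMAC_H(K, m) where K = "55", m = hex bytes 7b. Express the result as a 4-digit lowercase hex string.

Key "55" = 35 35 is 2 bytes ≤ B = 3; zero-pad to 3 bytes: K' = 35 35 00.
K' ⊕ ipad = 03 03 36.  K' ⊕ opad = 69 69 5c.
Inner input = (K'⊕ipad) ∥ m = 03 03 36 ∥ 7b.
Inner hash: sum = 3+3+54+123 = 183 → 00 b7.
Outer input = (K'⊕opad) ∥ inner = 69 69 5c ∥ 00 b7.
Outer hash (tag): sum = 105+105+92+0+183 = 485 → 01 e5.

01e5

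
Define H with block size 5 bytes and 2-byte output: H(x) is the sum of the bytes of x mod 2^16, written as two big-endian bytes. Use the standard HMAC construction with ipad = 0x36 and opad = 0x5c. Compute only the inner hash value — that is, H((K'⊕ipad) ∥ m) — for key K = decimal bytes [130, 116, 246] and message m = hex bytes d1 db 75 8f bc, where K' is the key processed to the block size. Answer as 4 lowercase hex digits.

058e

Key decimal bytes [130, 116, 246] = 82 74 f6 is 3 bytes ≤ B = 5; zero-pad to 5 bytes: K' = 82 74 f6 00 00.
K' ⊕ ipad = b4 42 c0 36 36.
Inner input = b4 42 c0 36 36 ∥ d1 db 75 8f bc.
Inner hash: sum = 180+66+192+54+54+209+219+117+143+188 = 1422 → 05 8e.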